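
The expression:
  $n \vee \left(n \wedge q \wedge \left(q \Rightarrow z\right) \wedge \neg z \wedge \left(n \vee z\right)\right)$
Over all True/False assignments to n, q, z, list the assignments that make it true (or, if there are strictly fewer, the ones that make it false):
is true only for:
  n=True, q=False, z=False;
  n=True, q=False, z=True;
  n=True, q=True, z=False;
  n=True, q=True, z=True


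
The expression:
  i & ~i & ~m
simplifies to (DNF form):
False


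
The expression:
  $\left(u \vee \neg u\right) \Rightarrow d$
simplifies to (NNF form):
$d$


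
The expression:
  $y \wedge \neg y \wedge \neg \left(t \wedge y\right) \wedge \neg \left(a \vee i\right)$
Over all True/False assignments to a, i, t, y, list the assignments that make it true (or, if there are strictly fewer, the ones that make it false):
is never true.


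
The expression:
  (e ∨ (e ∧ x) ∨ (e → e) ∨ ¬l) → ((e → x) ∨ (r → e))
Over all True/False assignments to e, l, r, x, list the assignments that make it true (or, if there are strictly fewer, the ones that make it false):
is always true.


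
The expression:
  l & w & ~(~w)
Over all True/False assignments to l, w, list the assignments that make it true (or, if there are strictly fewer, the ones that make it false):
is true only for:
  l=True, w=True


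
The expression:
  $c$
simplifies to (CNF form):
$c$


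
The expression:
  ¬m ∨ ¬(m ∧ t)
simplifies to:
¬m ∨ ¬t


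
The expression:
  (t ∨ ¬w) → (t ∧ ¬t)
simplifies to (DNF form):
w ∧ ¬t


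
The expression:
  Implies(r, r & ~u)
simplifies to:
~r | ~u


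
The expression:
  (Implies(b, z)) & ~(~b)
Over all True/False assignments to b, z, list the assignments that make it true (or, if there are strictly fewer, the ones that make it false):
is true only for:
  b=True, z=True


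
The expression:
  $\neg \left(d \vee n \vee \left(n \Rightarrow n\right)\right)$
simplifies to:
$\text{False}$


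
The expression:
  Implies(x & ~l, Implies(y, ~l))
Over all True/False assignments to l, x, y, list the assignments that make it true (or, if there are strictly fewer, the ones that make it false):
is always true.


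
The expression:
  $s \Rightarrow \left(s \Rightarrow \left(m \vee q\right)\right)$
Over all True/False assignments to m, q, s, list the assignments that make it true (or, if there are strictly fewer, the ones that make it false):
is false only for:
  m=False, q=False, s=True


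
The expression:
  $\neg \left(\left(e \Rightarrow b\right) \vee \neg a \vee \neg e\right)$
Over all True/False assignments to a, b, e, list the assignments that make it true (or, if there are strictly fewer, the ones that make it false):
is true only for:
  a=True, b=False, e=True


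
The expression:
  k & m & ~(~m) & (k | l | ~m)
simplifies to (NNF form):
k & m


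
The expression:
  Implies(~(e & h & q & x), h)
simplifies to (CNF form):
h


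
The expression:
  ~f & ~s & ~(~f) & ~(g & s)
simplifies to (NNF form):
False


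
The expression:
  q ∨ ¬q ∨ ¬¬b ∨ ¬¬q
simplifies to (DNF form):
True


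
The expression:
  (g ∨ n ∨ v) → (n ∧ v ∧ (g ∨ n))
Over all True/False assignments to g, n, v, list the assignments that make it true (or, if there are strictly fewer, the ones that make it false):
is true only for:
  g=False, n=False, v=False;
  g=False, n=True, v=True;
  g=True, n=True, v=True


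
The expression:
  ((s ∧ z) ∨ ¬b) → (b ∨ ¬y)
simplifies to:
b ∨ ¬y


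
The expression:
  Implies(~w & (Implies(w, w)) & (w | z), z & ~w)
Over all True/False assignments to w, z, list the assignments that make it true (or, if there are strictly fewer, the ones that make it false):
is always true.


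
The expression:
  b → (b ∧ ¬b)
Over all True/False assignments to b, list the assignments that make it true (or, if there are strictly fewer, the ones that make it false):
is true only for:
  b=False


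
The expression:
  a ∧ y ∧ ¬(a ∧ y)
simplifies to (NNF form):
False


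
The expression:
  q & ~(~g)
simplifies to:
g & q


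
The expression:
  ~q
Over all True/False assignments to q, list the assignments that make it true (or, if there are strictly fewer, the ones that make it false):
is true only for:
  q=False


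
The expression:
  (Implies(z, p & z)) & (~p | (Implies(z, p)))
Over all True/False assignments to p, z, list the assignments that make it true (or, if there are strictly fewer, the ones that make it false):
is false only for:
  p=False, z=True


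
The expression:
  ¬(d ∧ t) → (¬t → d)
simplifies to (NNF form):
d ∨ t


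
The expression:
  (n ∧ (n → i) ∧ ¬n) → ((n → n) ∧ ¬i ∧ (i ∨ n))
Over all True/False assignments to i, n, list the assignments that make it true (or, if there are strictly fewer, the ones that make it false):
is always true.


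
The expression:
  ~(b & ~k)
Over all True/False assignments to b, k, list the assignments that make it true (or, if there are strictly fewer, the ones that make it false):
is false only for:
  b=True, k=False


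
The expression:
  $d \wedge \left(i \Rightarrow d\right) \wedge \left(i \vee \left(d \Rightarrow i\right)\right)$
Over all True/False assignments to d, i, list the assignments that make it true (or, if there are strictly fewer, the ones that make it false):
is true only for:
  d=True, i=True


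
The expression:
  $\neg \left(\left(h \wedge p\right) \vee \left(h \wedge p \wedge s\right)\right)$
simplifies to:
$\neg h \vee \neg p$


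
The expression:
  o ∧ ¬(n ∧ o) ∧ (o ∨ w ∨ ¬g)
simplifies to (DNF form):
o ∧ ¬n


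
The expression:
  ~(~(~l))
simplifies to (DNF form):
~l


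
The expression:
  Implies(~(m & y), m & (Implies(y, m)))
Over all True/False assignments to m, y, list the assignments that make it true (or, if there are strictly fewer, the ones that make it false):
is true only for:
  m=True, y=False;
  m=True, y=True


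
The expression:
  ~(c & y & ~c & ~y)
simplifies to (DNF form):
True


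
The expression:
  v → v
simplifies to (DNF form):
True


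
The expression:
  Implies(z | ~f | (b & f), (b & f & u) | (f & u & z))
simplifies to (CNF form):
f & (u | ~b) & (u | ~z)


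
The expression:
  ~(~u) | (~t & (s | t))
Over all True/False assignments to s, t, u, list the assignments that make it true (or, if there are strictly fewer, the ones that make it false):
is false only for:
  s=False, t=False, u=False;
  s=False, t=True, u=False;
  s=True, t=True, u=False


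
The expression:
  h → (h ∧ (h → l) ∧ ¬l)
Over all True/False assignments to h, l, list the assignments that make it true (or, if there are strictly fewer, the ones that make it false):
is true only for:
  h=False, l=False;
  h=False, l=True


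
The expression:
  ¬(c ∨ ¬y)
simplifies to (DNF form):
y ∧ ¬c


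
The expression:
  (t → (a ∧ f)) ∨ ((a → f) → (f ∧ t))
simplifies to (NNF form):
a ∨ f ∨ ¬t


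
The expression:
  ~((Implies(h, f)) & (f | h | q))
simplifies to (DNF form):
(h & ~f) | (~f & ~q)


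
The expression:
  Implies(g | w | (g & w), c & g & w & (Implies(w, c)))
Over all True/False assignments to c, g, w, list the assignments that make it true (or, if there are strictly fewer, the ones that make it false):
is true only for:
  c=False, g=False, w=False;
  c=True, g=False, w=False;
  c=True, g=True, w=True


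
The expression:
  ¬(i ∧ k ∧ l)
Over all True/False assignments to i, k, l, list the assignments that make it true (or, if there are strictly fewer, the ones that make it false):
is false only for:
  i=True, k=True, l=True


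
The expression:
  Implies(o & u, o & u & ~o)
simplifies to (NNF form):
~o | ~u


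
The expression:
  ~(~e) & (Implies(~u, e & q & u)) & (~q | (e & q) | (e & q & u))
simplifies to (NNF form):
e & u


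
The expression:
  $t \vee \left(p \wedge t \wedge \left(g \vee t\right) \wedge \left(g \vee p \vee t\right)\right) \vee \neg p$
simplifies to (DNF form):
$t \vee \neg p$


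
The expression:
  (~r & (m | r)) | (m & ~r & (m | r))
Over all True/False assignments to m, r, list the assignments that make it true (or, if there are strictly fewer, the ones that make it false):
is true only for:
  m=True, r=False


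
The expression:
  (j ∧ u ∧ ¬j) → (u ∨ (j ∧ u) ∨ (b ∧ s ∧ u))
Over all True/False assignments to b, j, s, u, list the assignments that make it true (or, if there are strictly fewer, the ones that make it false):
is always true.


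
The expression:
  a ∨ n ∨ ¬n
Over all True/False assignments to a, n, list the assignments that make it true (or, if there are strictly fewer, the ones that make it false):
is always true.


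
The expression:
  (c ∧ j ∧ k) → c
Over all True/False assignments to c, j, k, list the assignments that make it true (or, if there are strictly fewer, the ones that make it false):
is always true.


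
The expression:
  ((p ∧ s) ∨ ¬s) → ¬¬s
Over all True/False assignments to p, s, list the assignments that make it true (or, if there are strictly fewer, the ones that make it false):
is true only for:
  p=False, s=True;
  p=True, s=True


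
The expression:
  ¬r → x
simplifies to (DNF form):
r ∨ x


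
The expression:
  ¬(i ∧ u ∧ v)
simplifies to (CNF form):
¬i ∨ ¬u ∨ ¬v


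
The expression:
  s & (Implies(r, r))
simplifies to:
s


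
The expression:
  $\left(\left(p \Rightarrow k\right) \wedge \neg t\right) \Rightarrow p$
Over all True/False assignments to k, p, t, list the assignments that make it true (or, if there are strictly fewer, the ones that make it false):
is false only for:
  k=False, p=False, t=False;
  k=True, p=False, t=False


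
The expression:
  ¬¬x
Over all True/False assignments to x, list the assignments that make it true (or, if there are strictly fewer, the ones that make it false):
is true only for:
  x=True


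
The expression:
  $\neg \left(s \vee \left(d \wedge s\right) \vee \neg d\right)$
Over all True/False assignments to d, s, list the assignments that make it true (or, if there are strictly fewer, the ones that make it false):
is true only for:
  d=True, s=False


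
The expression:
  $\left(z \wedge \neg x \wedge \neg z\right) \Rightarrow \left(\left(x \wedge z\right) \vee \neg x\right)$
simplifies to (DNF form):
$\text{True}$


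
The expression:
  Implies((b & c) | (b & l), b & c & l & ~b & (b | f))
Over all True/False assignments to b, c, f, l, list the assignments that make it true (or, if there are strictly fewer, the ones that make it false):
is false only for:
  b=True, c=False, f=False, l=True;
  b=True, c=False, f=True, l=True;
  b=True, c=True, f=False, l=False;
  b=True, c=True, f=False, l=True;
  b=True, c=True, f=True, l=False;
  b=True, c=True, f=True, l=True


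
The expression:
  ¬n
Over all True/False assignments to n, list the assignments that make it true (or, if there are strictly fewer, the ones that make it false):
is true only for:
  n=False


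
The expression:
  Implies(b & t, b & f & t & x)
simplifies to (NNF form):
~b | ~t | (f & x)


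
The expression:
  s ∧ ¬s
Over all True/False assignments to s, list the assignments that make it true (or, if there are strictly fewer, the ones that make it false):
is never true.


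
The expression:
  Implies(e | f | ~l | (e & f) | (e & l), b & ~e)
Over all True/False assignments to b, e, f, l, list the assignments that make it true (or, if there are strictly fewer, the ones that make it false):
is true only for:
  b=False, e=False, f=False, l=True;
  b=True, e=False, f=False, l=False;
  b=True, e=False, f=False, l=True;
  b=True, e=False, f=True, l=False;
  b=True, e=False, f=True, l=True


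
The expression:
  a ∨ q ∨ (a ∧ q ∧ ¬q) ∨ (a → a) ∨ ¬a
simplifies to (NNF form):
True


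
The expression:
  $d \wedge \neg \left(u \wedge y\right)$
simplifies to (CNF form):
$d \wedge \left(\neg u \vee \neg y\right)$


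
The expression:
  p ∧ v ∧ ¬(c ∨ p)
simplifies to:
False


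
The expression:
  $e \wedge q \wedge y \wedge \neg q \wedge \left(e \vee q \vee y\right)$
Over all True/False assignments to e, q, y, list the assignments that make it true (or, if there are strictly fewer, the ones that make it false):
is never true.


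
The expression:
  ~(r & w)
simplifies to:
~r | ~w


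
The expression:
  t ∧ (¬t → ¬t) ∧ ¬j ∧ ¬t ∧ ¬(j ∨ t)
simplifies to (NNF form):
False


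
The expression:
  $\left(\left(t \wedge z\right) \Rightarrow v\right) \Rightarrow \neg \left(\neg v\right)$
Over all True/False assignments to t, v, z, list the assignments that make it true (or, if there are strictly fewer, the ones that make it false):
is false only for:
  t=False, v=False, z=False;
  t=False, v=False, z=True;
  t=True, v=False, z=False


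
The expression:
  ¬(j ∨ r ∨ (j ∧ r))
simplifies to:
¬j ∧ ¬r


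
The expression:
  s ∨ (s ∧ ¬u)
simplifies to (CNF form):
s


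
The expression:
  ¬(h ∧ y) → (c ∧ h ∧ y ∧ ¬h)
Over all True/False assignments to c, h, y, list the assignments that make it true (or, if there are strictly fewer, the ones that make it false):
is true only for:
  c=False, h=True, y=True;
  c=True, h=True, y=True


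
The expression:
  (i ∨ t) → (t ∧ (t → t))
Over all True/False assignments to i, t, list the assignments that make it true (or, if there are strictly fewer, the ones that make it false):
is false only for:
  i=True, t=False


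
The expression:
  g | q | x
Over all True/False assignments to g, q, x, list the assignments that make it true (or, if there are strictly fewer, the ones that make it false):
is false only for:
  g=False, q=False, x=False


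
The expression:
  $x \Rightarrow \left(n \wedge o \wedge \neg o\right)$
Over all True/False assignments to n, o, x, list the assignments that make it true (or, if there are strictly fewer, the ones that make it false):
is true only for:
  n=False, o=False, x=False;
  n=False, o=True, x=False;
  n=True, o=False, x=False;
  n=True, o=True, x=False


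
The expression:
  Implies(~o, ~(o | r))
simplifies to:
o | ~r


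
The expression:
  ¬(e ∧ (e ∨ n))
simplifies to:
¬e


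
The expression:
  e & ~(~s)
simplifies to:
e & s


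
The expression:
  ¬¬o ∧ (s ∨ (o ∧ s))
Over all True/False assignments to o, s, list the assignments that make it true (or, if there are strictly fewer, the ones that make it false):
is true only for:
  o=True, s=True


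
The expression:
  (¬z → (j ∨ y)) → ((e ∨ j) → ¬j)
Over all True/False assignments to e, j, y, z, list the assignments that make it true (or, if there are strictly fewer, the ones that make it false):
is true only for:
  e=False, j=False, y=False, z=False;
  e=False, j=False, y=False, z=True;
  e=False, j=False, y=True, z=False;
  e=False, j=False, y=True, z=True;
  e=True, j=False, y=False, z=False;
  e=True, j=False, y=False, z=True;
  e=True, j=False, y=True, z=False;
  e=True, j=False, y=True, z=True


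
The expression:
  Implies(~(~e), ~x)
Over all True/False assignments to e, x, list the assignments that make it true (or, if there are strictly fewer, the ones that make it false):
is false only for:
  e=True, x=True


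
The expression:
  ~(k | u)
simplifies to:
~k & ~u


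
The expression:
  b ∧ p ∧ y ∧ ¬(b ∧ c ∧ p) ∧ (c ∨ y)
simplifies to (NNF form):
b ∧ p ∧ y ∧ ¬c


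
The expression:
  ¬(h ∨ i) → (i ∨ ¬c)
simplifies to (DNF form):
h ∨ i ∨ ¬c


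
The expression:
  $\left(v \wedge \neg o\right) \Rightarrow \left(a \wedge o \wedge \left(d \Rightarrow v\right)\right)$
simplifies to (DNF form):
$o \vee \neg v$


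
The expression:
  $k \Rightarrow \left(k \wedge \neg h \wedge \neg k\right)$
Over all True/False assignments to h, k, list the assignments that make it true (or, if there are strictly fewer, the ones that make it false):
is true only for:
  h=False, k=False;
  h=True, k=False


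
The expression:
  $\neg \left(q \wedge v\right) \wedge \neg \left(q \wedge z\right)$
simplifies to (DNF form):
$\left(\neg v \wedge \neg z\right) \vee \neg q$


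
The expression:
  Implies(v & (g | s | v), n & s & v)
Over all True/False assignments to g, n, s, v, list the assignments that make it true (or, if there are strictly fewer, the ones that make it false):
is false only for:
  g=False, n=False, s=False, v=True;
  g=False, n=False, s=True, v=True;
  g=False, n=True, s=False, v=True;
  g=True, n=False, s=False, v=True;
  g=True, n=False, s=True, v=True;
  g=True, n=True, s=False, v=True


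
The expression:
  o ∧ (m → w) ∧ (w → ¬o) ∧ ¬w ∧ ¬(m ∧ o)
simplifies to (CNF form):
o ∧ ¬m ∧ ¬w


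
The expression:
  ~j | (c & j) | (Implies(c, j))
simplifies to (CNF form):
True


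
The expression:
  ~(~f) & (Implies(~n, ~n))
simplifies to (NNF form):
f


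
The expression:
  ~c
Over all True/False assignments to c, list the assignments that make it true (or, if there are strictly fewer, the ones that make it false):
is true only for:
  c=False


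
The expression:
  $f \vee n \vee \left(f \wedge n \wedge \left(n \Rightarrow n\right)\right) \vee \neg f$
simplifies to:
$\text{True}$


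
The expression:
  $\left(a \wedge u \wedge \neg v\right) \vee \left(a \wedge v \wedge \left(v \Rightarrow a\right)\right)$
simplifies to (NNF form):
$a \wedge \left(u \vee v\right)$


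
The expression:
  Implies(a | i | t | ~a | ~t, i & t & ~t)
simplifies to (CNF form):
False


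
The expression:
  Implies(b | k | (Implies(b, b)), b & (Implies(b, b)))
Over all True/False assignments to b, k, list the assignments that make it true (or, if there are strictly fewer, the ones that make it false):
is true only for:
  b=True, k=False;
  b=True, k=True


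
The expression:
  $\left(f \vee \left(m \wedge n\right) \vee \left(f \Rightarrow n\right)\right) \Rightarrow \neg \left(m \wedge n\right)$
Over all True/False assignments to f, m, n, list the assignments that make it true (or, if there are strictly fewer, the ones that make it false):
is false only for:
  f=False, m=True, n=True;
  f=True, m=True, n=True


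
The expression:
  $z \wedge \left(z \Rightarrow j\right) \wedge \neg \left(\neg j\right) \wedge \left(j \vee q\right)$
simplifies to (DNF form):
$j \wedge z$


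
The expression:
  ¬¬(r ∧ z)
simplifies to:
r ∧ z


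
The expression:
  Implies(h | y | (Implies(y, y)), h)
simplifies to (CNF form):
h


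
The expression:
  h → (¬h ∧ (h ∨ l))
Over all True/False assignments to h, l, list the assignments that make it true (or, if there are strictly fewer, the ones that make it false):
is true only for:
  h=False, l=False;
  h=False, l=True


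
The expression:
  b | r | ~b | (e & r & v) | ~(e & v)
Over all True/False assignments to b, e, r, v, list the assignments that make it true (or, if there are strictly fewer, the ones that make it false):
is always true.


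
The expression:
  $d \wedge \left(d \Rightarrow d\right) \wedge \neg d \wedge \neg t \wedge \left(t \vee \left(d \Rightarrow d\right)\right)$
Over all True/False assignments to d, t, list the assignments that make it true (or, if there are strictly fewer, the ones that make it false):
is never true.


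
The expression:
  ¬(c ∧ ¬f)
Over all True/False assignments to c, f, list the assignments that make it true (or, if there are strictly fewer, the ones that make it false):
is false only for:
  c=True, f=False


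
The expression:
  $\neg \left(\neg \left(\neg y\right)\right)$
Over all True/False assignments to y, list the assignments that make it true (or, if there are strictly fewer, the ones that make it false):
is true only for:
  y=False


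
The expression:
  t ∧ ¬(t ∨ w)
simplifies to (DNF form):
False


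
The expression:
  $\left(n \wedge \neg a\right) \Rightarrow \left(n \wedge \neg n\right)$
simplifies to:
$a \vee \neg n$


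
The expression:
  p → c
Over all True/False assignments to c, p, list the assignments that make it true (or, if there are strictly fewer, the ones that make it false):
is false only for:
  c=False, p=True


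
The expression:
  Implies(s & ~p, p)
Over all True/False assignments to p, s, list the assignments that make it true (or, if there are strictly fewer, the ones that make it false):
is false only for:
  p=False, s=True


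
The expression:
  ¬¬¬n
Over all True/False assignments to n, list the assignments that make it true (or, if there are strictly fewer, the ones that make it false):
is true only for:
  n=False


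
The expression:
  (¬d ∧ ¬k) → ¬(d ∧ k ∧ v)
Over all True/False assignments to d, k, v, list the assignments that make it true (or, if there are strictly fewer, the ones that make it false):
is always true.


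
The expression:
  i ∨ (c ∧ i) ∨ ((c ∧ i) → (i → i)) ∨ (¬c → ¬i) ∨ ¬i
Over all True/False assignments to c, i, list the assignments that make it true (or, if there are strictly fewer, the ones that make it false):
is always true.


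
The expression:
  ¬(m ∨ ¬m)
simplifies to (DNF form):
False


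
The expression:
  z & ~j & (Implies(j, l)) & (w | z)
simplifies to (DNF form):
z & ~j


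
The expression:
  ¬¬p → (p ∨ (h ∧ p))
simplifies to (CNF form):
True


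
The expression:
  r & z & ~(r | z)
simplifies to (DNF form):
False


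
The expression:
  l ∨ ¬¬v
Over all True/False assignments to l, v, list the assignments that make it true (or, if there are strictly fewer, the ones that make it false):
is false only for:
  l=False, v=False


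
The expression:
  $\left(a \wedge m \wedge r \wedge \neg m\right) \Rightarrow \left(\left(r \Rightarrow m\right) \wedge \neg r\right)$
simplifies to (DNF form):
$\text{True}$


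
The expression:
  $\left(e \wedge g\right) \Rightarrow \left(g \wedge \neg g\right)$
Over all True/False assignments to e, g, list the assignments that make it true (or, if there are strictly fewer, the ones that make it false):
is false only for:
  e=True, g=True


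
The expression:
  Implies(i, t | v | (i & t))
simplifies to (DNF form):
t | v | ~i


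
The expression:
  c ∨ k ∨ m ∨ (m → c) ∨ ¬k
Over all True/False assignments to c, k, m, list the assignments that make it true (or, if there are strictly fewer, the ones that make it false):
is always true.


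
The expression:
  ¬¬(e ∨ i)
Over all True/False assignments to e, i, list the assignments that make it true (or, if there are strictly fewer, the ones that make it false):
is false only for:
  e=False, i=False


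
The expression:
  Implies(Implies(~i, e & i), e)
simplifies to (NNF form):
e | ~i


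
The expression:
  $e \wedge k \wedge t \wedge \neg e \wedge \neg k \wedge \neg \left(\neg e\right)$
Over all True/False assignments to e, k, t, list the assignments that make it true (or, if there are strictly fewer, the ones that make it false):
is never true.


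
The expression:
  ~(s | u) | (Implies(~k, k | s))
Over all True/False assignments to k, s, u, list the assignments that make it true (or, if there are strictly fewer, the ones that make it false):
is false only for:
  k=False, s=False, u=True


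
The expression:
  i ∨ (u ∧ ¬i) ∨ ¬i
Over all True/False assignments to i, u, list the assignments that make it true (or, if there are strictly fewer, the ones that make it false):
is always true.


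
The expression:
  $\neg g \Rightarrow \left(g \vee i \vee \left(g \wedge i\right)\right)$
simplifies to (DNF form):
$g \vee i$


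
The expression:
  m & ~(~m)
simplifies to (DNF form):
m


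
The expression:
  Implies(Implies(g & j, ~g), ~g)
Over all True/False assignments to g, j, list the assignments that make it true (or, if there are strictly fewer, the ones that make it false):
is false only for:
  g=True, j=False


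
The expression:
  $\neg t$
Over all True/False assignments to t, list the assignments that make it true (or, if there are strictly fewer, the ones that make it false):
is true only for:
  t=False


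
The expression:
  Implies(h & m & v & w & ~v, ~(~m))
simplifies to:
True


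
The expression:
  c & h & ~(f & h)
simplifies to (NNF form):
c & h & ~f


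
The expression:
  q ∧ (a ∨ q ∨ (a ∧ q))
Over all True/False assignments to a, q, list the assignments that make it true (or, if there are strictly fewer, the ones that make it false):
is true only for:
  a=False, q=True;
  a=True, q=True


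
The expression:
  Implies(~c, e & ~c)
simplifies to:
c | e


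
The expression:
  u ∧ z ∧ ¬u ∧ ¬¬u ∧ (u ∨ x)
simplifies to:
False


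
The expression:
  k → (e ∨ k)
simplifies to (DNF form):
True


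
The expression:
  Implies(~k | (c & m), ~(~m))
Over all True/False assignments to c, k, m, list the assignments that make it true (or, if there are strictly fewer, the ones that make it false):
is false only for:
  c=False, k=False, m=False;
  c=True, k=False, m=False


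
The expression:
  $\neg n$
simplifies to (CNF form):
$\neg n$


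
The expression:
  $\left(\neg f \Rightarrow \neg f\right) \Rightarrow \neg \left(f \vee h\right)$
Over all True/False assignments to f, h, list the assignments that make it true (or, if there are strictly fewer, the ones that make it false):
is true only for:
  f=False, h=False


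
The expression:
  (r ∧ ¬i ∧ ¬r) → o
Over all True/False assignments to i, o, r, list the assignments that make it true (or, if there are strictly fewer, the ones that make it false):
is always true.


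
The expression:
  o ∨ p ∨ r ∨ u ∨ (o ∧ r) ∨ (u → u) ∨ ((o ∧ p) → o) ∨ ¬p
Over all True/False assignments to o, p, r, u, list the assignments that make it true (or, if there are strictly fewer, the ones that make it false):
is always true.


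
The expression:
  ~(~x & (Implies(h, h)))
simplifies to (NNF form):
x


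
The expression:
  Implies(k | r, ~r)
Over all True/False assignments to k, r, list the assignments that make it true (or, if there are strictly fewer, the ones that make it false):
is true only for:
  k=False, r=False;
  k=True, r=False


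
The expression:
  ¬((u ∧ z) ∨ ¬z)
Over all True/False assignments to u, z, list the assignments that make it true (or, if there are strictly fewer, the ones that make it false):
is true only for:
  u=False, z=True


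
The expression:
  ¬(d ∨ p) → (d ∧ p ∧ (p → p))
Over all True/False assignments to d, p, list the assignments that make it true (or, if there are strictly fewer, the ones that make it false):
is false only for:
  d=False, p=False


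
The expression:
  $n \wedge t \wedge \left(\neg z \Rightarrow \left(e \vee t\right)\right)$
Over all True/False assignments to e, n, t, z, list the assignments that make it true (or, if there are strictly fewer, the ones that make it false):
is true only for:
  e=False, n=True, t=True, z=False;
  e=False, n=True, t=True, z=True;
  e=True, n=True, t=True, z=False;
  e=True, n=True, t=True, z=True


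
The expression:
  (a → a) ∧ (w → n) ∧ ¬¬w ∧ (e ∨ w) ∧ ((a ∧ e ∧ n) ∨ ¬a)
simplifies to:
n ∧ w ∧ (e ∨ ¬a)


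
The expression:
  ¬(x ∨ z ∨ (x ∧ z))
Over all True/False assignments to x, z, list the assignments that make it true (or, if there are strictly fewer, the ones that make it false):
is true only for:
  x=False, z=False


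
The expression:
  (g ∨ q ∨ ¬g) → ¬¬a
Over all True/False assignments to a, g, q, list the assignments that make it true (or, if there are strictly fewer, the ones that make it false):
is true only for:
  a=True, g=False, q=False;
  a=True, g=False, q=True;
  a=True, g=True, q=False;
  a=True, g=True, q=True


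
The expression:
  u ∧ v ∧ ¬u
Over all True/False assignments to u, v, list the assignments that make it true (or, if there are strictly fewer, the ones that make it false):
is never true.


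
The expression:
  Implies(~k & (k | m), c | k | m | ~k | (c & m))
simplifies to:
True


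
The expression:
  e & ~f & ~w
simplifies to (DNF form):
e & ~f & ~w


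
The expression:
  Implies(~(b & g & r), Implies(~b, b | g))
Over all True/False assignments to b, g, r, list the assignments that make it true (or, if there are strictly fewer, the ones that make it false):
is false only for:
  b=False, g=False, r=False;
  b=False, g=False, r=True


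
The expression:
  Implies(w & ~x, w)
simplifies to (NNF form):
True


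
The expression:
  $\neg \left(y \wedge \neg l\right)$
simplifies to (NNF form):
$l \vee \neg y$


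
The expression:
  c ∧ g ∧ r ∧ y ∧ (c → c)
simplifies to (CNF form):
c ∧ g ∧ r ∧ y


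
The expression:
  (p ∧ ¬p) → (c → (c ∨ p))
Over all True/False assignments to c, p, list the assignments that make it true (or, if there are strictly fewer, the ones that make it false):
is always true.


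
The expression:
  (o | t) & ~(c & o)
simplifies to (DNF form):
(o & ~c) | (t & ~o)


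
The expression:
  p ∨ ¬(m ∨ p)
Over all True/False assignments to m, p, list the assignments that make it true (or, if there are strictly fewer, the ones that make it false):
is false only for:
  m=True, p=False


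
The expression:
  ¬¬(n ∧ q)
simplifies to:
n ∧ q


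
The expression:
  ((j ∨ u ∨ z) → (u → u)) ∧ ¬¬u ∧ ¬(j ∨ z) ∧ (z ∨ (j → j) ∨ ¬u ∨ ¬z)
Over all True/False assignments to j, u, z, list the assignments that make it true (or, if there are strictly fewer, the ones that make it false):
is true only for:
  j=False, u=True, z=False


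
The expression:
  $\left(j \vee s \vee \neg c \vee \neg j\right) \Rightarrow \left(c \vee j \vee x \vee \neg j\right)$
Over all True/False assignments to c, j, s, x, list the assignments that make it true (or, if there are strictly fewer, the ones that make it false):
is always true.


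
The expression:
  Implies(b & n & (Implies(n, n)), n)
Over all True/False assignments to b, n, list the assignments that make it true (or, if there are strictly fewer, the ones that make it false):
is always true.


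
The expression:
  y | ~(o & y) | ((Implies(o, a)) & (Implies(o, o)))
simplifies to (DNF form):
True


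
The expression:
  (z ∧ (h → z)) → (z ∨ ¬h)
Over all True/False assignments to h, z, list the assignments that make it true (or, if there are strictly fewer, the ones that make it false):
is always true.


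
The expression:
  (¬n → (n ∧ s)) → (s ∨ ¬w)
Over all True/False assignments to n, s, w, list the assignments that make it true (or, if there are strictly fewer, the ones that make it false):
is false only for:
  n=True, s=False, w=True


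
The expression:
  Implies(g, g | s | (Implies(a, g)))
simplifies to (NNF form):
True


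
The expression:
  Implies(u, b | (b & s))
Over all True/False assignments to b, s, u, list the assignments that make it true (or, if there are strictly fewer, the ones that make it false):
is false only for:
  b=False, s=False, u=True;
  b=False, s=True, u=True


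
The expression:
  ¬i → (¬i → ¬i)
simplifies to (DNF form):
True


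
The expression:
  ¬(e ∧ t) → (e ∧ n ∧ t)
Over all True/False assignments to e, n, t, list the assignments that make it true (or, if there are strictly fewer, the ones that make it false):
is true only for:
  e=True, n=False, t=True;
  e=True, n=True, t=True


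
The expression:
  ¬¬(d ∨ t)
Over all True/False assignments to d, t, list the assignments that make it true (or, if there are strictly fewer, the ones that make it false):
is false only for:
  d=False, t=False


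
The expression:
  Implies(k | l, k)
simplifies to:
k | ~l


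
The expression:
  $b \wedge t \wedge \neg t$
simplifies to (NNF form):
$\text{False}$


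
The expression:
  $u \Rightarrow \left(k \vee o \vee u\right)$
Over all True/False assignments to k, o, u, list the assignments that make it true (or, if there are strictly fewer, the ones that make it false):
is always true.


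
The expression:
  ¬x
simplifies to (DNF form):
¬x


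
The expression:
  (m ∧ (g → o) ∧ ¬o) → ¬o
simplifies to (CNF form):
True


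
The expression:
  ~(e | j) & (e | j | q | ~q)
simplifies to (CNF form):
~e & ~j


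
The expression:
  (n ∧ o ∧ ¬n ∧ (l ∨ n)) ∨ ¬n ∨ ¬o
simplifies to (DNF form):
¬n ∨ ¬o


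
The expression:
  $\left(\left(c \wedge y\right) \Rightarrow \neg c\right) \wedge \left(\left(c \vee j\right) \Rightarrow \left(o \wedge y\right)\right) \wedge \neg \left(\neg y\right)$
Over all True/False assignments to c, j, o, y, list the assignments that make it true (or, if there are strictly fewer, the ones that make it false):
is true only for:
  c=False, j=False, o=False, y=True;
  c=False, j=False, o=True, y=True;
  c=False, j=True, o=True, y=True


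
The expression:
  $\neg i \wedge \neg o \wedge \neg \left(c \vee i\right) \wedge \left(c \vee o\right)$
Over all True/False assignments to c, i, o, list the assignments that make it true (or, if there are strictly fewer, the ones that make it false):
is never true.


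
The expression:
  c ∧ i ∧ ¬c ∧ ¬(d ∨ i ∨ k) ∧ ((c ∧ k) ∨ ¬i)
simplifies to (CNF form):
False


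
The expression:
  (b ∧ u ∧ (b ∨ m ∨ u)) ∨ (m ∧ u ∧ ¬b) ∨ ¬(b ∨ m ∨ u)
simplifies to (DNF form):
(b ∧ u) ∨ (m ∧ u) ∨ (¬b ∧ ¬m ∧ ¬u)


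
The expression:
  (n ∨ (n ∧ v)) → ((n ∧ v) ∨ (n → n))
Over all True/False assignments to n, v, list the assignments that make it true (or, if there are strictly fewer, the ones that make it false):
is always true.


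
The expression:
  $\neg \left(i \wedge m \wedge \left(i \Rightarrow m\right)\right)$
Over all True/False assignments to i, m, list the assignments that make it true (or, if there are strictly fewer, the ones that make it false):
is false only for:
  i=True, m=True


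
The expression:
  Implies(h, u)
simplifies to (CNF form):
u | ~h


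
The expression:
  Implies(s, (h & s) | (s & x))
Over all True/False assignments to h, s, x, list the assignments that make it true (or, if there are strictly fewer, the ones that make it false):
is false only for:
  h=False, s=True, x=False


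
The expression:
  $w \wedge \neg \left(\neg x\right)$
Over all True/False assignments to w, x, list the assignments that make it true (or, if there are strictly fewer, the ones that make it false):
is true only for:
  w=True, x=True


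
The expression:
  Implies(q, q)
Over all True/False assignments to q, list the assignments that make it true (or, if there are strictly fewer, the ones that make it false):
is always true.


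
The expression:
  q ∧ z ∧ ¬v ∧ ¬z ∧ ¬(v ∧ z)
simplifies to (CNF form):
False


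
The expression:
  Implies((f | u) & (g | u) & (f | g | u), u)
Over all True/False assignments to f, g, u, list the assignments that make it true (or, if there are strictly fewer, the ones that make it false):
is false only for:
  f=True, g=True, u=False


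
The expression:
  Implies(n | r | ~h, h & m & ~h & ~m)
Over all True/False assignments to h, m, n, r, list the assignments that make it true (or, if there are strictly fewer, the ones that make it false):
is true only for:
  h=True, m=False, n=False, r=False;
  h=True, m=True, n=False, r=False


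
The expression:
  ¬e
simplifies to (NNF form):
¬e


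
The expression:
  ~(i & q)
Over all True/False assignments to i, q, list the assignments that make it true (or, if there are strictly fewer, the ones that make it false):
is false only for:
  i=True, q=True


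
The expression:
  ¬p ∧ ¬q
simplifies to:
¬p ∧ ¬q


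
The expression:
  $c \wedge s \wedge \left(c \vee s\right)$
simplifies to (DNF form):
$c \wedge s$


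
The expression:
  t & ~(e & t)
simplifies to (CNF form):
t & ~e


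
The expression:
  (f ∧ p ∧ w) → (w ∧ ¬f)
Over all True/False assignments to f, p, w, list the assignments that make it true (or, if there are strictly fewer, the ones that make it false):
is false only for:
  f=True, p=True, w=True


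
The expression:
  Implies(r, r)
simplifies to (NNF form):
True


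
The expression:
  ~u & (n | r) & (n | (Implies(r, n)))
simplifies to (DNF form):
n & ~u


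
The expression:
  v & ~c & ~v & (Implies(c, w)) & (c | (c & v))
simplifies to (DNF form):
False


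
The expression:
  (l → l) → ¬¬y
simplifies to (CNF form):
y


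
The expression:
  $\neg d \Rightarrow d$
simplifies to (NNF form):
$d$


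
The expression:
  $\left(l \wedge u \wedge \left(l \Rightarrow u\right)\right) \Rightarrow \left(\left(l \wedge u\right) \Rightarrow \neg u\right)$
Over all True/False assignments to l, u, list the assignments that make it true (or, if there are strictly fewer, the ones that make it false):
is false only for:
  l=True, u=True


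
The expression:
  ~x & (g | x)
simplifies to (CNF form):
g & ~x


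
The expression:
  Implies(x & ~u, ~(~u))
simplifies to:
u | ~x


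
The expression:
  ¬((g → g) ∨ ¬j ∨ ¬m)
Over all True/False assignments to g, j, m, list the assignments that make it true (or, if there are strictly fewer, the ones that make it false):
is never true.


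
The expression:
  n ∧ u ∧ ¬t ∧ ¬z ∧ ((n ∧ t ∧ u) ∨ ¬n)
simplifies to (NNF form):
False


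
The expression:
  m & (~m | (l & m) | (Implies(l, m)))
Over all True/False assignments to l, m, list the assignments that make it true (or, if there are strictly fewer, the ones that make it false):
is true only for:
  l=False, m=True;
  l=True, m=True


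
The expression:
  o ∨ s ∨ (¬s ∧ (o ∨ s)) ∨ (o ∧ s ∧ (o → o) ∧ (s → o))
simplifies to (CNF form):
o ∨ s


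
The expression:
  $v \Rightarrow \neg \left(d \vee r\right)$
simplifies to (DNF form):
$\left(\neg d \wedge \neg r\right) \vee \neg v$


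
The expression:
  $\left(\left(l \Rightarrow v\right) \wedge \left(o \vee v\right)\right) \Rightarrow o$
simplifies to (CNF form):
$o \vee \neg v$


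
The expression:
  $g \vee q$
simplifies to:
$g \vee q$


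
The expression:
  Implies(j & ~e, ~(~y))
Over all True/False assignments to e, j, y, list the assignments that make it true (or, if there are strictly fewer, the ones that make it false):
is false only for:
  e=False, j=True, y=False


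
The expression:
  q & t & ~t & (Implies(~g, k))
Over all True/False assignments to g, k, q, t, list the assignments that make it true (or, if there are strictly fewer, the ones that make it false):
is never true.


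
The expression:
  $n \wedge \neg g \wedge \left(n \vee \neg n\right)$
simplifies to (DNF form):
$n \wedge \neg g$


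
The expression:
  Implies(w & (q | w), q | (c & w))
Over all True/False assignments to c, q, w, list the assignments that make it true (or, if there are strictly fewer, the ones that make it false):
is false only for:
  c=False, q=False, w=True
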